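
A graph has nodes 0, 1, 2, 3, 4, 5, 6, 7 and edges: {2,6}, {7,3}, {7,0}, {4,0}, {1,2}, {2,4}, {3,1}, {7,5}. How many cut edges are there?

2

The edges on the cycle 7-3-1-2-4-0-7 are not bridges since each lies on that cycle.
But removing 7-5 disconnects 7 from 5; removing 2-6 disconnects 2 from 6 — these are bridges.
That makes 2 bridges.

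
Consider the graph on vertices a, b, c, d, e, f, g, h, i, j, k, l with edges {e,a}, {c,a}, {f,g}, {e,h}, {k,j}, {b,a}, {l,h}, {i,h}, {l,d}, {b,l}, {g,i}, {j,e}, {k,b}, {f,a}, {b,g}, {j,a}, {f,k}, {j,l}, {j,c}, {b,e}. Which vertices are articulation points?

l

Removing l increases the component count from 1 to 2, so l is a cut vertex.
By contrast removing j leaves 1 component; it is not a cut vertex. No other vertex is a cut vertex either.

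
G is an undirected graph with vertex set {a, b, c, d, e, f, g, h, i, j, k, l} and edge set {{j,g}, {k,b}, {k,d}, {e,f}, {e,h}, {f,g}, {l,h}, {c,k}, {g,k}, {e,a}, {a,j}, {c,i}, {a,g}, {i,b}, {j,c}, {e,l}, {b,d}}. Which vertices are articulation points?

e

Removing e increases the component count from 1 to 2, so e is a cut vertex.
By contrast removing d leaves 1 component; it is not a cut vertex. No other vertex is a cut vertex either.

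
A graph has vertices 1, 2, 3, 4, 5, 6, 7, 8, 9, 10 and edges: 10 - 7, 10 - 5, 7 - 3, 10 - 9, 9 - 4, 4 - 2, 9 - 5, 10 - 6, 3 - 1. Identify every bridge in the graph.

1-3, 10-6, 10-7, 2-4, 3-7, 4-9

The edges on the cycle 10-9-5-10 are not bridges since each lies on that cycle.
But removing 7 - 10 disconnects 7 from 10; removing 4 - 2 disconnects 4 from 2; removing 4 - 9 disconnects 4 from 9; removing 6 - 10 disconnects 6 from 10 — these are bridges.
In total 6 edges are bridges.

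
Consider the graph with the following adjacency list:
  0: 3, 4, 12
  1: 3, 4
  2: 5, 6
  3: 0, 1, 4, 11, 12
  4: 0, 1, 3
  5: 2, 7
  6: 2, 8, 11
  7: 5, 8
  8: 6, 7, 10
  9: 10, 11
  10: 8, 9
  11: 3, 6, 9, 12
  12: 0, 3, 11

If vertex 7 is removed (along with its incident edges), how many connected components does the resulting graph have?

With 7 gone, the remaining components are: {0, 1, 2, 3, 4, 5, 6, 8, 9, 10, 11, 12}.
That is 1 component.

1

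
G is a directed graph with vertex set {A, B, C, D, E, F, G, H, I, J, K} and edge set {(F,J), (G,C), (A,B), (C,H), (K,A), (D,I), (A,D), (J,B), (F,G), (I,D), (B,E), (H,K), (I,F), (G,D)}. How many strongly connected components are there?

{A, C, D, F, G, H, I, K} are all mutually reachable — one SCC of size 8.
{J} is an SCC by itself.
{B} is an SCC by itself.
{E} is an SCC by itself.
That gives 4 strongly connected components.

4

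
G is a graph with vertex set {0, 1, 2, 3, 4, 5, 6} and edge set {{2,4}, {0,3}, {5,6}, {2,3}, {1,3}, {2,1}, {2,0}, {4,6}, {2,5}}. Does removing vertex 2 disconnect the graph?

Yes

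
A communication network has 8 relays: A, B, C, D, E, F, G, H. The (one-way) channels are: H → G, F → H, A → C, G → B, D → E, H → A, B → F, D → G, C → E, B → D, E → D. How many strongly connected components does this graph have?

1

{A, B, C, D, E, F, G, H} are all mutually reachable — one SCC of size 8.
That gives 1 strongly connected component.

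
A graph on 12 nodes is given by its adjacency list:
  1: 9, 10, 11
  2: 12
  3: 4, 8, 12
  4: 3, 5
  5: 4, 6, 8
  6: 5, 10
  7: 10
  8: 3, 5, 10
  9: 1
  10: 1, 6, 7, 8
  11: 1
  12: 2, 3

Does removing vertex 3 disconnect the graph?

Yes

Deleting 3 raises the number of components from 1 to 2, so 3 is a cut vertex.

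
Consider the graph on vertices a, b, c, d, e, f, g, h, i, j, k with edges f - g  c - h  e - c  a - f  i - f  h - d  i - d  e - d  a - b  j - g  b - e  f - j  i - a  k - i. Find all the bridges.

The edges on the cycle i-a-b-e-c-h-d-i are not bridges since each lies on that cycle.
But removing i - k disconnects i from k — this is a bridge.

i-k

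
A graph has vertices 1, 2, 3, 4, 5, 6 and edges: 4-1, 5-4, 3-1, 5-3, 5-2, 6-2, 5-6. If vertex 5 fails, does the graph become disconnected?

Deleting 5 raises the number of components from 1 to 2, so 5 is a cut vertex.

Yes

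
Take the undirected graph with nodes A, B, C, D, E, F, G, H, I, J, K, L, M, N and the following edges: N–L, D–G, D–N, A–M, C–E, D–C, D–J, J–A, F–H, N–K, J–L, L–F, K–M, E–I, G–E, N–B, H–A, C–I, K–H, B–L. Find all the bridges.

The edges on the cycle N-B-L-N are not bridges since each lies on that cycle.
Every edge lies on some cycle, so there are no bridges.

none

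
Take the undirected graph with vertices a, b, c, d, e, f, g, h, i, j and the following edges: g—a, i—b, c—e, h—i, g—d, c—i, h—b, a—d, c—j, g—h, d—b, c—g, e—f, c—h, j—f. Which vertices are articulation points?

c

Removing c increases the component count from 1 to 2, so c is a cut vertex.
By contrast removing e leaves 1 component; it is not a cut vertex. No other vertex is a cut vertex either.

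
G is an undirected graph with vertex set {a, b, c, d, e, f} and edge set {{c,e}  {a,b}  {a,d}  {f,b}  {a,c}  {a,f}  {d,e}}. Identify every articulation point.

a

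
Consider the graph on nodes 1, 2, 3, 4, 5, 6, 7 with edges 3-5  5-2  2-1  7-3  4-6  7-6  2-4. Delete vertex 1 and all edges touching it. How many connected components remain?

1

With 1 gone, the remaining components are: {2, 3, 4, 5, 6, 7}.
That is 1 component.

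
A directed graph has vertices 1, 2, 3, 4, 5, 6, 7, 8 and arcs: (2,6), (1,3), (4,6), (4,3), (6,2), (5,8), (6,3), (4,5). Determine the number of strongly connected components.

7

{2, 6} are all mutually reachable — one SCC of size 2.
{1} is an SCC by itself.
{5} is an SCC by itself.
{4} is an SCC by itself.
{3} is an SCC by itself.
(and 2 more singleton SCCs)
That gives 7 strongly connected components.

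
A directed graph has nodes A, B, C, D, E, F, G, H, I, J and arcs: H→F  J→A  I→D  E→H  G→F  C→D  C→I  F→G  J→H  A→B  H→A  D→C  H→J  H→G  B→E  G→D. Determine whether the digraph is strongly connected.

No

There is no directed path from C to G, so the graph is not strongly connected.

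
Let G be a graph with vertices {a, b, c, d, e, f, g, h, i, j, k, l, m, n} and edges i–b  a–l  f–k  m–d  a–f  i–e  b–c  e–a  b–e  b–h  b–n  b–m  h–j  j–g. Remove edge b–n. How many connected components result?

2

Before removal there is 1 component.
b–n is a bridge — removing it separates b's side from n's side.
After removal: 2 components.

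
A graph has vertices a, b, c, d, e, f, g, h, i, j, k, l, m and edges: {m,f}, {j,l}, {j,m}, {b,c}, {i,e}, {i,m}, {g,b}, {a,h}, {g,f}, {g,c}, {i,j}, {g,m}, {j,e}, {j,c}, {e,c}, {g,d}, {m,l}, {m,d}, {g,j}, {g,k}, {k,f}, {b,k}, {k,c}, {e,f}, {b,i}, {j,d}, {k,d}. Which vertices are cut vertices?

Removing m, for instance, still leaves 2 components. No single vertex removal increases the component count — the graph has no articulation points.

none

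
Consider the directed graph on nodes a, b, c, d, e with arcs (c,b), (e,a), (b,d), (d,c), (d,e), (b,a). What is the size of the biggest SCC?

3

{b, c, d} are all mutually reachable — one SCC of size 3.
{a} is an SCC by itself.
{e} is an SCC by itself.
The largest has 3 vertices.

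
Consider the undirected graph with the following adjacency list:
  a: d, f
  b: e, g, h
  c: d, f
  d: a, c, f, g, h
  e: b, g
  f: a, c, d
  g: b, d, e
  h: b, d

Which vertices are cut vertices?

d

Removing d increases the component count from 1 to 2, so d is a cut vertex.
By contrast removing b leaves 1 component; it is not a cut vertex. No other vertex is a cut vertex either.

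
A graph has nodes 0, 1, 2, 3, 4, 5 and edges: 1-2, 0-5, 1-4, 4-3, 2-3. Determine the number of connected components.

Starting from 0 we can reach 0, 5. That is one component of size 2.
Starting from 1 we can reach 1, 2, 3, 4. That is one component of size 4.
Total: 2 components.

2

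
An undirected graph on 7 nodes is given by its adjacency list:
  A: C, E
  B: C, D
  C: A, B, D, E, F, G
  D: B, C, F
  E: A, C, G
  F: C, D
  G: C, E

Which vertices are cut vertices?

C

Removing C increases the component count from 1 to 2, so C is a cut vertex.
By contrast removing E leaves 1 component; it is not a cut vertex. No other vertex is a cut vertex either.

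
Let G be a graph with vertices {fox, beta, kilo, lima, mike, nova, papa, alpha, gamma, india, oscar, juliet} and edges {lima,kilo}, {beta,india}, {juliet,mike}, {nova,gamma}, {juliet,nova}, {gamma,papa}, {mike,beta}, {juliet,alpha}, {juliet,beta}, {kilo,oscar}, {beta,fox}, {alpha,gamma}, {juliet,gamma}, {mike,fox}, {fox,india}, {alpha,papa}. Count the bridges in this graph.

The edges on the cycle juliet-mike-fox-india-beta-juliet are not bridges since each lies on that cycle.
But removing kilo—oscar disconnects kilo from oscar; removing lima—kilo disconnects lima from kilo — these are bridges.
That makes 2 bridges.

2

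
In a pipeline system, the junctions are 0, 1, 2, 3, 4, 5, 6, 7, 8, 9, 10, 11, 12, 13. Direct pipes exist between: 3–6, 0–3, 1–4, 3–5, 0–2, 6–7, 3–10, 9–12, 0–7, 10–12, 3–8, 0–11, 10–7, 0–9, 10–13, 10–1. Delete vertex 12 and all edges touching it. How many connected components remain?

1

With 12 gone, the remaining components are: {0, 1, 2, 3, 4, 5, 6, 7, 8, 9, 10, 11, 13}.
That is 1 component.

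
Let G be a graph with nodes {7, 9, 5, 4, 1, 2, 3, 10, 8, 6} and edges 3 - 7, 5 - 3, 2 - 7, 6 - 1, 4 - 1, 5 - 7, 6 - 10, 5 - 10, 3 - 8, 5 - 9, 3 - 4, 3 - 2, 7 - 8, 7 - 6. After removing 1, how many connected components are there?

1

With 1 gone, the remaining components are: {2, 3, 4, 5, 6, 7, 8, 9, 10}.
That is 1 component.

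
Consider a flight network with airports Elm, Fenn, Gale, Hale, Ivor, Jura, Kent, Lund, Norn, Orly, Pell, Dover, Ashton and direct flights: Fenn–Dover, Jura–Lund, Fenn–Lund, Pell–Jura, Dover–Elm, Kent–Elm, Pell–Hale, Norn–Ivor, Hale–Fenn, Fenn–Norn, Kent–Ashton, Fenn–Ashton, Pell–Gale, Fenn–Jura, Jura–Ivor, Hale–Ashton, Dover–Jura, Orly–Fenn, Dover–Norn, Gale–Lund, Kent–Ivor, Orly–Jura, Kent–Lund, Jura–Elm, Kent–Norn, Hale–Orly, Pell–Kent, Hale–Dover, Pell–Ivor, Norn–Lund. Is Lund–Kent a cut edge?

After removing Lund–Kent, the path Lund-Norn-Kent still connects them, so the edge is not a bridge.

No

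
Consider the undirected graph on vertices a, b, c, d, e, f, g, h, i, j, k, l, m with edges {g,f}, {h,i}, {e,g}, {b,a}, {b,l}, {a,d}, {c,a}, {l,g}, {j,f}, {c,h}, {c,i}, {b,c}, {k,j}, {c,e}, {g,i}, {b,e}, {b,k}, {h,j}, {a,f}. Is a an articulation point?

Yes

Deleting a raises the number of components from 2 to 3, so a is a cut vertex.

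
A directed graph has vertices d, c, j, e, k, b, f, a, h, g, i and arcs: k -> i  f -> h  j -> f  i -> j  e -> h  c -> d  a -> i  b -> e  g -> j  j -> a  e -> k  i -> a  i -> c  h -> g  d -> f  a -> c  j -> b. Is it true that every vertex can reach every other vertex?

Yes

From b we can reach every vertex (a, b, c, d, e, f, g, h, i, j, k), and every vertex can reach b (a, b, c, d, e, f, g, h, i, j, k). So the whole graph is one strongly connected component.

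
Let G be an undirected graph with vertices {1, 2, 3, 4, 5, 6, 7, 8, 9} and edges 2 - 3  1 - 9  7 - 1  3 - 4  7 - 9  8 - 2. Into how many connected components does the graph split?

5 is isolated — a component by itself.
6 is isolated — a component by itself.
Starting from 1 we can reach 1, 7, 9. That is one component of size 3.
Starting from 2 we can reach 2, 3, 4, 8. That is one component of size 4.
Total: 4 components.

4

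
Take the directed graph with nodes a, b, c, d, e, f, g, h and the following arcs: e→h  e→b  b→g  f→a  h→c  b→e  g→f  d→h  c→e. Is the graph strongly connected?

No

There is no directed path from a to g, so the graph is not strongly connected.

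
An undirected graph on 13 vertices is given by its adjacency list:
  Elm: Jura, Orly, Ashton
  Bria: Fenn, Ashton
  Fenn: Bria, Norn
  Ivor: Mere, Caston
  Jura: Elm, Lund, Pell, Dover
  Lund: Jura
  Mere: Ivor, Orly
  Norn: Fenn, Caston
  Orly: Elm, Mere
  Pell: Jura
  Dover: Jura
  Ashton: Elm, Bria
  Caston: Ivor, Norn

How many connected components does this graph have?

Starting from Elm we can reach Elm, Bria, Fenn, Ivor, Jura, Lund, Mere, Norn, Orly, Pell, Dover, Ashton, Caston. That is one component of size 13.
Total: 1 component.

1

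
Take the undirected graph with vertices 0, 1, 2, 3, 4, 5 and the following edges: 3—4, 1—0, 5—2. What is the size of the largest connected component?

Starting from 3 we can reach 3, 4. That is one component of size 2.
Starting from 0 we can reach 0, 1. That is one component of size 2.
Starting from 2 we can reach 2, 5. That is one component of size 2.
The largest has 2 vertices.

2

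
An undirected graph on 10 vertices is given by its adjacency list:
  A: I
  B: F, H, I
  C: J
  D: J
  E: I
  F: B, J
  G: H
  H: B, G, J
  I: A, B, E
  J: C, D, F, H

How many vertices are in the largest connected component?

Starting from A we can reach A, B, C, D, E, F, G, H, I, J. That is one component of size 10.
The largest has 10 vertices.

10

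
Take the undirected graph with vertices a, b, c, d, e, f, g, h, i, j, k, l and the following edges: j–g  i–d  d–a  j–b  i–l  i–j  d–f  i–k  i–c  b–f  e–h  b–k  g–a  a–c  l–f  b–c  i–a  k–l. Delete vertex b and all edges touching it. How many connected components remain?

2

With b gone, the remaining components are: {e, h}; {a, c, d, f, g, i, j, k, l}.
That is 2 components.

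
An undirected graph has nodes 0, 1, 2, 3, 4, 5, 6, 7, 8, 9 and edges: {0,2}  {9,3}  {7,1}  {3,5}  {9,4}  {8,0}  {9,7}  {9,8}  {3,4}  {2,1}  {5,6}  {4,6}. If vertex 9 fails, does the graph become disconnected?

Yes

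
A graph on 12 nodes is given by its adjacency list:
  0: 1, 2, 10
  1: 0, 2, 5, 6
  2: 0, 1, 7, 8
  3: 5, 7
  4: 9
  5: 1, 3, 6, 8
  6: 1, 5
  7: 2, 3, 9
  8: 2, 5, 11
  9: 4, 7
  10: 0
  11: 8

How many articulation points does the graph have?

Removing 0 increases the component count from 1 to 2, so 0 is a cut vertex.
Removing 7 increases the component count from 1 to 2, so 7 is a cut vertex.
Removing 8 increases the component count from 1 to 2, so 8 is a cut vertex.
Likewise 9 is a cut vertex.
By contrast removing 4 leaves 1 component; it is not a cut vertex. No other vertex is a cut vertex either.

4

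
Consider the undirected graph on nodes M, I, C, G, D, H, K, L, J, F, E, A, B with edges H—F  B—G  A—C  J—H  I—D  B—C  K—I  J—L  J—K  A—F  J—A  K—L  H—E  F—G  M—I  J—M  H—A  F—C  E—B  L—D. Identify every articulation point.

J

Removing J increases the component count from 1 to 2, so J is a cut vertex.
By contrast removing M leaves 1 component; it is not a cut vertex. No other vertex is a cut vertex either.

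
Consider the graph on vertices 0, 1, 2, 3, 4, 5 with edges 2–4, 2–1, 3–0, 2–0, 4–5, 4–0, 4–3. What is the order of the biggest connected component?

Starting from 0 we can reach 0, 1, 2, 3, 4, 5. That is one component of size 6.
The largest has 6 vertices.

6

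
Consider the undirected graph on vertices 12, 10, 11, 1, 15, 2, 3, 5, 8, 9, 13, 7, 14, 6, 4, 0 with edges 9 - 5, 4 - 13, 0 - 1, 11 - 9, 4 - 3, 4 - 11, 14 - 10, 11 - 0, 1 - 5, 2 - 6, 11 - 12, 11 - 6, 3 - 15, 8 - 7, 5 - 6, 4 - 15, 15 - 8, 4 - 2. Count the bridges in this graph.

5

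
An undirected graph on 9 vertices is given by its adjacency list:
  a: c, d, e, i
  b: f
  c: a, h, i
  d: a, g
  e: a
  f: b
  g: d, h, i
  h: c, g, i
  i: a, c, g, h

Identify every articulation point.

a

Removing a increases the component count from 2 to 3, so a is a cut vertex.
By contrast removing e leaves 2 components; it is not a cut vertex. No other vertex is a cut vertex either.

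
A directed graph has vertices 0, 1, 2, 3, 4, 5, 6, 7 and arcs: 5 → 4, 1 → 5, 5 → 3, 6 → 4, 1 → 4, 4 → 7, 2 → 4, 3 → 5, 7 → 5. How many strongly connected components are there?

5

{3, 4, 5, 7} are all mutually reachable — one SCC of size 4.
{6} is an SCC by itself.
{2} is an SCC by itself.
{0} is an SCC by itself.
{1} is an SCC by itself.
That gives 5 strongly connected components.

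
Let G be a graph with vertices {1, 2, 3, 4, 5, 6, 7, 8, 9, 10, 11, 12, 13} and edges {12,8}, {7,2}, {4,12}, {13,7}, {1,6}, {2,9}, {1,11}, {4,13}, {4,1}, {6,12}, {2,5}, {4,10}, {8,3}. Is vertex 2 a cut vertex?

Yes

Deleting 2 raises the number of components from 1 to 3, so 2 is a cut vertex.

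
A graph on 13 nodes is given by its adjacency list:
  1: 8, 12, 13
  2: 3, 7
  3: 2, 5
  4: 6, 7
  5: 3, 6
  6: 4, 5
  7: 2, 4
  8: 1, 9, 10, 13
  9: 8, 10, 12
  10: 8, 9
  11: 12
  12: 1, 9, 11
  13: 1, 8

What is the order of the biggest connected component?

7

Starting from 2 we can reach 2, 3, 4, 5, 6, 7. That is one component of size 6.
Starting from 1 we can reach 1, 8, 9, 10, 11, 12, 13. That is one component of size 7.
The largest has 7 vertices.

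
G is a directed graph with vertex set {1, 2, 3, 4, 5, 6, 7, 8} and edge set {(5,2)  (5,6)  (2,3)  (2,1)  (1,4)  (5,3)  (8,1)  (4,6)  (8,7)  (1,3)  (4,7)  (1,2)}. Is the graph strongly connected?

No

There is no directed path from 7 to 4, so the graph is not strongly connected.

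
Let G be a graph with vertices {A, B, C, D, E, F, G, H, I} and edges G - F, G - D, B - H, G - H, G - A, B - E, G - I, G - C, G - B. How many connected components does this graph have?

Starting from A we can reach A, B, C, D, E, F, G, H, I. That is one component of size 9.
Total: 1 component.

1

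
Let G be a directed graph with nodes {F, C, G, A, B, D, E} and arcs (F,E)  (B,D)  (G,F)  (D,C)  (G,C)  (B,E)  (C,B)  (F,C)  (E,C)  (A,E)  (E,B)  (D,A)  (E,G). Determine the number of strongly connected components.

1

{A, B, C, D, E, F, G} are all mutually reachable — one SCC of size 7.
That gives 1 strongly connected component.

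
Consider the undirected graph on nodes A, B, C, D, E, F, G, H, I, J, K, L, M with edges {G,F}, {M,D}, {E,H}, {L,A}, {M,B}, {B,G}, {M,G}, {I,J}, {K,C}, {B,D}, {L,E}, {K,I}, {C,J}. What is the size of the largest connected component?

5

Starting from C we can reach C, I, J, K. That is one component of size 4.
Starting from A we can reach A, E, H, L. That is one component of size 4.
Starting from B we can reach B, D, F, G, M. That is one component of size 5.
The largest has 5 vertices.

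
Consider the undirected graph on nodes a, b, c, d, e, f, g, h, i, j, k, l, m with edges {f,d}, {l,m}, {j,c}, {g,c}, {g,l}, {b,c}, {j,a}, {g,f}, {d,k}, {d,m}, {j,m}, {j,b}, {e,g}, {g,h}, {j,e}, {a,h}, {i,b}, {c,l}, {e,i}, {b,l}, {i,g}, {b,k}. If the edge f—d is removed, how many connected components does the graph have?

1

f and d are still connected via f-g-l-m-d, so the component count stays at 1.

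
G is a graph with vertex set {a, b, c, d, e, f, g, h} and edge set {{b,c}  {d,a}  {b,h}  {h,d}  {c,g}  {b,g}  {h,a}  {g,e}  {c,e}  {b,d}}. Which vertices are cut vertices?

b

Removing b increases the component count from 2 to 3, so b is a cut vertex.
By contrast removing g leaves 2 components; it is not a cut vertex. No other vertex is a cut vertex either.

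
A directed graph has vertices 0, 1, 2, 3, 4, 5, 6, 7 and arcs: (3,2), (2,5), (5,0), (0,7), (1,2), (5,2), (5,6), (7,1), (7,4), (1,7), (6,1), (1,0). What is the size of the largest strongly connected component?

6

{0, 1, 2, 5, 6, 7} are all mutually reachable — one SCC of size 6.
{4} is an SCC by itself.
{3} is an SCC by itself.
The largest has 6 vertices.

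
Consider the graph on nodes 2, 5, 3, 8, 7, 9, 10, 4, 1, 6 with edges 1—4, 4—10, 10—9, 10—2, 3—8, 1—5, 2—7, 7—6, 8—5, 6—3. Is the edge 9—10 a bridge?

Removing 9—10 leaves no path between 9 and 10: the component count goes from 1 to 2. So it is a bridge.

Yes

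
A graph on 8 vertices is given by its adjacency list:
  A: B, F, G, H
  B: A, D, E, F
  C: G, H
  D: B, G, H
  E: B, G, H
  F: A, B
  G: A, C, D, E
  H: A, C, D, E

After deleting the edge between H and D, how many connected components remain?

1

H and D are still connected via H-E-B-D, so the component count stays at 1.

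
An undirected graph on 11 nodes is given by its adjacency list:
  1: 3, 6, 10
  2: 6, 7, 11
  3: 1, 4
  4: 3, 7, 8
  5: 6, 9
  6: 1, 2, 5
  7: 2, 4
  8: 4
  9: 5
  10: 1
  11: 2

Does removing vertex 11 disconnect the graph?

No

Deleting 11 leaves 1 component (was 1), so 11 is not a cut vertex.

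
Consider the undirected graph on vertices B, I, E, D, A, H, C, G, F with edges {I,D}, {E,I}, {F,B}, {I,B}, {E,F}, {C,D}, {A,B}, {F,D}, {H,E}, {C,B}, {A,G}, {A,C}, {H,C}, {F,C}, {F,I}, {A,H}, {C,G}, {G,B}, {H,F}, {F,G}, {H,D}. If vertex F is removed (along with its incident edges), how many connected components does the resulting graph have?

1

With F gone, the remaining components are: {A, B, C, D, E, G, H, I}.
That is 1 component.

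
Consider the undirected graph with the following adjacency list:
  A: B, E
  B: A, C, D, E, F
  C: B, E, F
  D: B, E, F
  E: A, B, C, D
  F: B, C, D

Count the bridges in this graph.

The edges on the cycle B-C-F-B are not bridges since each lies on that cycle.
Every edge lies on some cycle, so there are no bridges.

0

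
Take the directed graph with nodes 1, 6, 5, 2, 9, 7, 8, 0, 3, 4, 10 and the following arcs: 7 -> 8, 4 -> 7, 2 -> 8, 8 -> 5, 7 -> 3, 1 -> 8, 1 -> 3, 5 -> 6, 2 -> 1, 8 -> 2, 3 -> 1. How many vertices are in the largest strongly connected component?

{1, 2, 3, 8} are all mutually reachable — one SCC of size 4.
{0} is an SCC by itself.
{4} is an SCC by itself.
{10} is an SCC by itself.
{5} is an SCC by itself.
(and 3 more singleton SCCs)
The largest has 4 vertices.

4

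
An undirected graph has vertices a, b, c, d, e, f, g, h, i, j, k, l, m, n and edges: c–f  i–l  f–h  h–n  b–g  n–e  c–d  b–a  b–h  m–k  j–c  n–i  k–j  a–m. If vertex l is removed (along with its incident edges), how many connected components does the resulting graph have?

With l gone, the remaining components are: {a, b, c, d, e, f, g, h, i, j, k, m, n}.
That is 1 component.

1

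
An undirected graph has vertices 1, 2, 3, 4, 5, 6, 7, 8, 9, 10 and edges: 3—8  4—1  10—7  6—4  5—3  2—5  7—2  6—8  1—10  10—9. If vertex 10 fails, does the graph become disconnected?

Yes

Deleting 10 raises the number of components from 1 to 2, so 10 is a cut vertex.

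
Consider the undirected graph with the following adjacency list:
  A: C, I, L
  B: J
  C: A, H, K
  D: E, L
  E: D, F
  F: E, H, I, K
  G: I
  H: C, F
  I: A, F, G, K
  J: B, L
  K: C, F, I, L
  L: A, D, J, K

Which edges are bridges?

B-J, G-I, J-L

The edges on the cycle L-K-F-E-D-L are not bridges since each lies on that cycle.
But removing L-J disconnects L from J; removing I-G disconnects I from G; removing J-B disconnects J from B — these are bridges.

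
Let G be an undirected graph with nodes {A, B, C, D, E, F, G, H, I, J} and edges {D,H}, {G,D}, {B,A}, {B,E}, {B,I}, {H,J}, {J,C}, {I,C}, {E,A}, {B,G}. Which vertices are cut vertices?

Removing B increases the component count from 2 to 3, so B is a cut vertex.
By contrast removing C leaves 2 components; it is not a cut vertex. No other vertex is a cut vertex either.

B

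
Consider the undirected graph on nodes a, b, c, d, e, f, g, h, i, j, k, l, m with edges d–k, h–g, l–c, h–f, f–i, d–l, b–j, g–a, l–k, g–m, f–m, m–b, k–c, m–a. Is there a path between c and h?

The component containing c is {c, d, k, l}, and h is not in it.

No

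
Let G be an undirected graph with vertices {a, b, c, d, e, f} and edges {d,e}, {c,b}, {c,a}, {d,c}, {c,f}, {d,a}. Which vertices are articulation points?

c, d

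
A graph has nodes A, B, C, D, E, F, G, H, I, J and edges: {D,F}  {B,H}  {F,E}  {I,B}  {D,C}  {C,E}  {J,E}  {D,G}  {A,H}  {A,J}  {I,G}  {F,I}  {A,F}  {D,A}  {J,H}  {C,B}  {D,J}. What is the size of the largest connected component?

10

Starting from A we can reach A, B, C, D, E, F, G, H, I, J. That is one component of size 10.
The largest has 10 vertices.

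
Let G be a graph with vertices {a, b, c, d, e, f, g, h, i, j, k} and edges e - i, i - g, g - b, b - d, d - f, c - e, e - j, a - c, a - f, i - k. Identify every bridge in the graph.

The edges on the cycle a-c-e-i-g-b-d-f-a are not bridges since each lies on that cycle.
But removing j - e disconnects j from e; removing k - i disconnects k from i — these are bridges.

e-j, i-k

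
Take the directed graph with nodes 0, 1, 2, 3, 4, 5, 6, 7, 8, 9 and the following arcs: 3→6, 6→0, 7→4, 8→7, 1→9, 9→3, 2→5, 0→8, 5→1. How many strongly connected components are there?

{9} is an SCC by itself.
{5} is an SCC by itself.
{8} is an SCC by itself.
{6} is an SCC by itself.
{3} is an SCC by itself.
(and 5 more singleton SCCs)
That gives 10 strongly connected components.

10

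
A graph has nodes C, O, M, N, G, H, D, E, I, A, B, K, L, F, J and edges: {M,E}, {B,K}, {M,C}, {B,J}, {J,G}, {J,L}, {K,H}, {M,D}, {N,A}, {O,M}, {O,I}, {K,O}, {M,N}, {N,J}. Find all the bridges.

The edges on the cycle B-K-O-M-N-J-B are not bridges since each lies on that cycle.
But removing O—I disconnects O from I; removing D—M disconnects D from M; removing L—J disconnects L from J; removing C—M disconnects C from M — these are bridges.
In total 8 edges are bridges.

A-N, C-M, D-M, E-M, G-J, H-K, I-O, J-L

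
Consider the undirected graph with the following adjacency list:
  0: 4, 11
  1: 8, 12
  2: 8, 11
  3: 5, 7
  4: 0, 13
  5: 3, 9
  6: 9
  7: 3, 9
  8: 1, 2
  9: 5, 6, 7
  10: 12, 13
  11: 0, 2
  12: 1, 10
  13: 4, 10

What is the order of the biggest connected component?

Starting from 3 we can reach 3, 5, 6, 7, 9. That is one component of size 5.
Starting from 0 we can reach 0, 1, 2, 4, 8, 10, 11, 12, 13. That is one component of size 9.
The largest has 9 vertices.

9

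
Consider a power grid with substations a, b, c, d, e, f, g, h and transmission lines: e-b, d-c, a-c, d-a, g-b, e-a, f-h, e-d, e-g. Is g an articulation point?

Deleting g leaves 2 components (was 2), so g is not a cut vertex.

No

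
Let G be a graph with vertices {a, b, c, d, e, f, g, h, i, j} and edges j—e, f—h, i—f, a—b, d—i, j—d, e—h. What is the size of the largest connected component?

6

c is isolated — a component by itself.
g is isolated — a component by itself.
Starting from a we can reach a, b. That is one component of size 2.
Starting from d we can reach d, e, f, h, i, j. That is one component of size 6.
The largest has 6 vertices.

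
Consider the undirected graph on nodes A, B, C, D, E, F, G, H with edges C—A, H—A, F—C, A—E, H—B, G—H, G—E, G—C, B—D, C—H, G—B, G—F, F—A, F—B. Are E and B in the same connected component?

Yes

From E we can reach A, B, C, D, E, F, G, H, which includes B.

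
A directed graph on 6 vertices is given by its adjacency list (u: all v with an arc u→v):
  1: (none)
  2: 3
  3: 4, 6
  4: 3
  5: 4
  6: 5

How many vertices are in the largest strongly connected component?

4

{3, 4, 5, 6} are all mutually reachable — one SCC of size 4.
{1} is an SCC by itself.
{2} is an SCC by itself.
The largest has 4 vertices.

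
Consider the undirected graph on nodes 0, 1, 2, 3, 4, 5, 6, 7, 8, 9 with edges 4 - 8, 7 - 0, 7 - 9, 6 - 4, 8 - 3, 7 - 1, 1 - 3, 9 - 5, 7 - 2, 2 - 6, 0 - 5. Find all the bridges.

The edges on the cycle 7-0-5-9-7 are not bridges since each lies on that cycle.
Every edge lies on some cycle, so there are no bridges.

none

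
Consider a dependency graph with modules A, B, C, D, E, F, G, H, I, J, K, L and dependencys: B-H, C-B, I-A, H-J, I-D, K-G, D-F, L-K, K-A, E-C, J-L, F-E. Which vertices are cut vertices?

Removing K increases the component count from 1 to 2, so K is a cut vertex.
By contrast removing J leaves 1 component; it is not a cut vertex. No other vertex is a cut vertex either.

K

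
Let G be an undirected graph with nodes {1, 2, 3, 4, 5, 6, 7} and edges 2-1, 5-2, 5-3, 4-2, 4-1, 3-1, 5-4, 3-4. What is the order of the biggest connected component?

5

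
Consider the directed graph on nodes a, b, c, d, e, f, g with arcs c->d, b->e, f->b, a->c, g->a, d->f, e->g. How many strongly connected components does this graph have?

1

{a, b, c, d, e, f, g} are all mutually reachable — one SCC of size 7.
That gives 1 strongly connected component.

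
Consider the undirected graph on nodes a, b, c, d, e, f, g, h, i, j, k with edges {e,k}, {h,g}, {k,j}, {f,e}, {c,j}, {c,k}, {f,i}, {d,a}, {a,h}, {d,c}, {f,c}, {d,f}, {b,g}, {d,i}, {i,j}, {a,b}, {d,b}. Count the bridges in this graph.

0

The edges on the cycle d-a-h-g-b-d are not bridges since each lies on that cycle.
Every edge lies on some cycle, so there are no bridges.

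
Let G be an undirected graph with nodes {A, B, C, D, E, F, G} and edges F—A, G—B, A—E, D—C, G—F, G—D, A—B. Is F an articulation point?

No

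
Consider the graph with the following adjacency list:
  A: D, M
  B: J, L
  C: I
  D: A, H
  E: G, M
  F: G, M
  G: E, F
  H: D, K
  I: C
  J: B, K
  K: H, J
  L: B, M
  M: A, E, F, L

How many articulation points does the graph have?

1

Removing M increases the component count from 2 to 3, so M is a cut vertex.
By contrast removing D leaves 2 components; it is not a cut vertex. No other vertex is a cut vertex either.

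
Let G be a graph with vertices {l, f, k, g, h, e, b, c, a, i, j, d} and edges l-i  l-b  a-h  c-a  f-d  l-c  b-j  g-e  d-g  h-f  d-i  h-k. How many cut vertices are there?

5

Removing b increases the component count from 1 to 2, so b is a cut vertex.
Removing d increases the component count from 1 to 2, so d is a cut vertex.
Removing g increases the component count from 1 to 2, so g is a cut vertex.
Likewise h, l are cut vertices.
By contrast removing k leaves 1 component; it is not a cut vertex. No other vertex is a cut vertex either.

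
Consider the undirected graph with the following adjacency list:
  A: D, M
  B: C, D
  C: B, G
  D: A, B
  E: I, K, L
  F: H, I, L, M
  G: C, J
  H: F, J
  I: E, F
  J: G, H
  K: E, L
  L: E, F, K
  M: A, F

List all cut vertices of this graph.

F

Removing F increases the component count from 1 to 2, so F is a cut vertex.
By contrast removing D leaves 1 component; it is not a cut vertex. No other vertex is a cut vertex either.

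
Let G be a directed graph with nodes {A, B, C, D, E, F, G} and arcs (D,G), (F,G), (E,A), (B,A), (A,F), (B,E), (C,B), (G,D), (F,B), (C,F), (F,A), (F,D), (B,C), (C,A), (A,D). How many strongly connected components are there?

{A, B, C, E, F} are all mutually reachable — one SCC of size 5.
{D, G} are all mutually reachable — one SCC of size 2.
That gives 2 strongly connected components.

2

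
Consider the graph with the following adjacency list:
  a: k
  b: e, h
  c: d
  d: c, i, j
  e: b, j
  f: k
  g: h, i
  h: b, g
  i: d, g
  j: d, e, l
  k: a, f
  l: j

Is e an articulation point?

Deleting e leaves 2 components (was 2), so e is not a cut vertex.

No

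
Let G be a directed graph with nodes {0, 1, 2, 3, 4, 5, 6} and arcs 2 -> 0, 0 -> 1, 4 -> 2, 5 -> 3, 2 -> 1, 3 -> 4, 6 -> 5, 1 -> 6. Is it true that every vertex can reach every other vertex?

From 5 we can reach every vertex (0, 1, 2, 3, 4, 5, 6), and every vertex can reach 5 (0, 1, 2, 3, 4, 5, 6). So the whole graph is one strongly connected component.

Yes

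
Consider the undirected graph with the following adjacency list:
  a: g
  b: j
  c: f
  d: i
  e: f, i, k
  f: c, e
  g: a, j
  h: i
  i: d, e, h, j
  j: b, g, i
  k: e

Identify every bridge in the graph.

a-g, b-j, c-f, d-i, e-f, e-i, e-k, g-j, h-i, i-j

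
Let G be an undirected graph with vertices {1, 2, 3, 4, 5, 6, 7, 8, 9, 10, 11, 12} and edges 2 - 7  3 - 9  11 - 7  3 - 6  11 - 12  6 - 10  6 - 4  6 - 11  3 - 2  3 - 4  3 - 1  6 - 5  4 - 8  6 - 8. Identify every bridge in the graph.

1-3, 10-6, 11-12, 3-9, 5-6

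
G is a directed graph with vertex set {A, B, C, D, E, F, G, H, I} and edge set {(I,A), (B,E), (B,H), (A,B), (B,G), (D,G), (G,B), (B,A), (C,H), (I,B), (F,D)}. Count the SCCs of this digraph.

{A, B, G} are all mutually reachable — one SCC of size 3.
{H} is an SCC by itself.
{D} is an SCC by itself.
{C} is an SCC by itself.
{I} is an SCC by itself.
(and 2 more singleton SCCs)
That gives 7 strongly connected components.

7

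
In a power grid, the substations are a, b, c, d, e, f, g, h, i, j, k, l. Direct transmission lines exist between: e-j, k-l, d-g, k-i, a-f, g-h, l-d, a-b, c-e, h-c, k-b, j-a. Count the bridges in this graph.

The edges on the cycle k-l-d-g-h-c-e-j-a-b-k are not bridges since each lies on that cycle.
But removing a-f disconnects a from f; removing k-i disconnects k from i — these are bridges.
That makes 2 bridges.

2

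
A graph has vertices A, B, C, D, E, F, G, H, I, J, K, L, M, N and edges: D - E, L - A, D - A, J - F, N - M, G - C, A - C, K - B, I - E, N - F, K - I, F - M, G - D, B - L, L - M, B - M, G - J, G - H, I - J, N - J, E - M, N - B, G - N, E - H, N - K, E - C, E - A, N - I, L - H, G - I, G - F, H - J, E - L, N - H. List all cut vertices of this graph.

none

Removing K, for instance, still leaves 1 component. No single vertex removal increases the component count — the graph has no articulation points.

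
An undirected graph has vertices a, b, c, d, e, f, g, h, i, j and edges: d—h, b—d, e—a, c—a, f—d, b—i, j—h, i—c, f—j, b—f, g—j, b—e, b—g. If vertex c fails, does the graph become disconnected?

No

Deleting c leaves 1 component (was 1) (its neighbors a, i remain connected to each other), so c is not a cut vertex.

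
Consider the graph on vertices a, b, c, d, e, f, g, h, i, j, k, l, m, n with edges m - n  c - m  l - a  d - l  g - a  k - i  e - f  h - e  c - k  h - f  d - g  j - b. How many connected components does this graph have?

Starting from b we can reach b, j. That is one component of size 2.
Starting from e we can reach e, f, h. That is one component of size 3.
Starting from a we can reach a, d, g, l. That is one component of size 4.
Starting from c we can reach c, i, k, m, n. That is one component of size 5.
Total: 4 components.

4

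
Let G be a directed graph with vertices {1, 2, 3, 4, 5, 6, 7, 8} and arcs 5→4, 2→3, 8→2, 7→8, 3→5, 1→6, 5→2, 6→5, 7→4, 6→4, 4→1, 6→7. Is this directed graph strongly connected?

From 7 we can reach every vertex (1, 2, 3, 4, 5, 6, 7, 8), and every vertex can reach 7 (1, 2, 3, 4, 5, 6, 7, 8). So the whole graph is one strongly connected component.

Yes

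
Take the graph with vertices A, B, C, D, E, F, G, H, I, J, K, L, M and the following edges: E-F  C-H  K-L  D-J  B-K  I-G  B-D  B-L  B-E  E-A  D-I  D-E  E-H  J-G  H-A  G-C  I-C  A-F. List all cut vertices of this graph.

Removing B increases the component count from 2 to 3, so B is a cut vertex.
By contrast removing J leaves 2 components; it is not a cut vertex. No other vertex is a cut vertex either.

B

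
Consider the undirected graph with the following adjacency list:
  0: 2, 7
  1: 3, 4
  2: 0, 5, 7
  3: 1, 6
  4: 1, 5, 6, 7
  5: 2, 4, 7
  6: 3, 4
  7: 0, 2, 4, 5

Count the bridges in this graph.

The edges on the cycle 7-0-2-7 are not bridges since each lies on that cycle.
Every edge lies on some cycle, so there are no bridges.

0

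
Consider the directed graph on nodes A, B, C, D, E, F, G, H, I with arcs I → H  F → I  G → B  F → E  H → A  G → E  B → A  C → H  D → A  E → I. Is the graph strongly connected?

No

There is no directed path from A to B, so the graph is not strongly connected.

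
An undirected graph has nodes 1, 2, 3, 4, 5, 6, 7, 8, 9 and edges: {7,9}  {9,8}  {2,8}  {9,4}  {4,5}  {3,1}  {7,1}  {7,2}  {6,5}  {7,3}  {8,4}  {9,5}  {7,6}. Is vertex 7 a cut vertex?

Yes

Deleting 7 raises the number of components from 1 to 2, so 7 is a cut vertex.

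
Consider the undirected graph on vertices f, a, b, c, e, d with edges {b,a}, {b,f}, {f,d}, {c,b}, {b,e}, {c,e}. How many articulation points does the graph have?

2

Removing b increases the component count from 1 to 3, so b is a cut vertex.
Removing f increases the component count from 1 to 2, so f is a cut vertex.
By contrast removing c leaves 1 component; it is not a cut vertex. No other vertex is a cut vertex either.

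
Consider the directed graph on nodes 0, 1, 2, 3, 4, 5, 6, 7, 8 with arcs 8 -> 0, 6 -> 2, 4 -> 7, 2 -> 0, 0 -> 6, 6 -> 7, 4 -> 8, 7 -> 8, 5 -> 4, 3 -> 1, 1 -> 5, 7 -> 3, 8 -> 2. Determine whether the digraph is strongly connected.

From 2 we can reach every vertex (0, 1, 2, 3, 4, 5, 6, 7, 8), and every vertex can reach 2 (0, 1, 2, 3, 4, 5, 6, 7, 8). So the whole graph is one strongly connected component.

Yes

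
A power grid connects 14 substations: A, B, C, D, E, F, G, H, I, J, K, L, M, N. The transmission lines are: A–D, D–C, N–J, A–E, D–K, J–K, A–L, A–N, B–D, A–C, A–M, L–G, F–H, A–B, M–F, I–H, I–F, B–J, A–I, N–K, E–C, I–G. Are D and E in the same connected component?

From D we can reach A, B, C, D, E, F, G, H, I, J, K, L, M, N, which includes E.

Yes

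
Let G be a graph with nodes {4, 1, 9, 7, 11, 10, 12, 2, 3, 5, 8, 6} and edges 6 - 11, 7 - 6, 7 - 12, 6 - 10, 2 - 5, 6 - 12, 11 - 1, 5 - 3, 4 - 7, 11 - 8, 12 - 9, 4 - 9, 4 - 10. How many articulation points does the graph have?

Removing 5 increases the component count from 2 to 3, so 5 is a cut vertex.
Removing 6 increases the component count from 2 to 3, so 6 is a cut vertex.
Removing 11 increases the component count from 2 to 4, so 11 is a cut vertex.
By contrast removing 8 leaves 2 components; it is not a cut vertex. No other vertex is a cut vertex either.

3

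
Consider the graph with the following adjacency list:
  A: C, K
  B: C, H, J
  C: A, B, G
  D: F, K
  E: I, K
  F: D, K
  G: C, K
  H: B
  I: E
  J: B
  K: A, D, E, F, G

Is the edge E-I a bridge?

Yes

Removing E-I leaves no path between E and I: the component count goes from 1 to 2. So it is a bridge.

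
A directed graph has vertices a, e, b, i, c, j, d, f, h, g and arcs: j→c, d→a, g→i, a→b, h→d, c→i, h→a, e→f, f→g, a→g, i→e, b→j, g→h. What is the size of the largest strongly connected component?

{a, b, c, d, e, f, g, h, i, j} are all mutually reachable — one SCC of size 10.
The largest has 10 vertices.

10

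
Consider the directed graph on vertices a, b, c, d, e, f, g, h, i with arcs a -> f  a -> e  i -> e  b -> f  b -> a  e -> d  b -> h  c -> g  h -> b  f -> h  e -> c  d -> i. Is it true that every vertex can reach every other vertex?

There is no directed path from c to a, so the graph is not strongly connected.

No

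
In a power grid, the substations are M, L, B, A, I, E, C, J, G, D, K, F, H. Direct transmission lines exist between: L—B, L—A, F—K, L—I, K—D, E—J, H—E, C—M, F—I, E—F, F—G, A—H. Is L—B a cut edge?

Yes

Removing L—B leaves no path between L and B: the component count goes from 2 to 3. So it is a bridge.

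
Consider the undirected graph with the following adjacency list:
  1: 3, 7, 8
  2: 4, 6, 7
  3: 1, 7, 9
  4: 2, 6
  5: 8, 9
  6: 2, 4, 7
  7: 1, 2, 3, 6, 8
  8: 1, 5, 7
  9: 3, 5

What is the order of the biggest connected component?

9

Starting from 1 we can reach 1, 2, 3, 4, 5, 6, 7, 8, 9. That is one component of size 9.
The largest has 9 vertices.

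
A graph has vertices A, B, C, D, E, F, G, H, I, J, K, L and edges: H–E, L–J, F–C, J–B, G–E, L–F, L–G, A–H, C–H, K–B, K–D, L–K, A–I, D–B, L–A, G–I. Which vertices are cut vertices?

Removing L increases the component count from 1 to 2, so L is a cut vertex.
By contrast removing K leaves 1 component; it is not a cut vertex. No other vertex is a cut vertex either.

L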